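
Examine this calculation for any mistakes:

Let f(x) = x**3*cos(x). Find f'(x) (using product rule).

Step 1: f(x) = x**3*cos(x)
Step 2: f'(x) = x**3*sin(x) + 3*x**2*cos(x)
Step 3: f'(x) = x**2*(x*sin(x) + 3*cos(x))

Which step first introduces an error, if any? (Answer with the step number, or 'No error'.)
Step 2

Step 2 is incorrect due to a sign flip.
The step shows: x**3*sin(x) + 3*x**2*cos(x)
The correct value should be: -x**3*sin(x) + 3*x**2*cos(x)

Explanation: The sign of one term was flipped: the term -x**3*sin(x) was incorrectly written as x**3*sin(x)
The later steps are derived from this incorrect expression, so the error originates in Step 2.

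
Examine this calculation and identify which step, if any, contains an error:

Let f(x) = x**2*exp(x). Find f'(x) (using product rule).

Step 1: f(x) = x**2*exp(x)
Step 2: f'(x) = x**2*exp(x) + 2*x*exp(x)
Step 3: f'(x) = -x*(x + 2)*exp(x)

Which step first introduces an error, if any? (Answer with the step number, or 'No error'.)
Step 3

Step 3 is incorrect due to a sign flip.
The step shows: -x*(x + 2)*exp(x)
The correct value should be: x*(x + 2)*exp(x)

Explanation: The sign of the whole expression was flipped: the term x*(x + 2)*exp(x) was incorrectly written as -x*(x + 2)*exp(x)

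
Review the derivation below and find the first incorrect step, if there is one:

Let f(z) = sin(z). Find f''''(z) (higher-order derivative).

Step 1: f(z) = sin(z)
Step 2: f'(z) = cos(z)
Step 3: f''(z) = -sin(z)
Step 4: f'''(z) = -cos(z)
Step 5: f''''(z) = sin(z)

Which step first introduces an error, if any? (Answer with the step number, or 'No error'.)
No error

All steps in this derivation are correct.
The final answer f''''(z) = sin(z) is valid.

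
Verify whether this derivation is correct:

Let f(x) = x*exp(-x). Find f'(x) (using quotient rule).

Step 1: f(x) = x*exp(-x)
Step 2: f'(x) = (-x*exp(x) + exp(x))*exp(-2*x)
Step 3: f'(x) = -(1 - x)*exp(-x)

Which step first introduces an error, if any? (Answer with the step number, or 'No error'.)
Step 3

Step 3 is incorrect due to a sign flip.
The step shows: -(1 - x)*exp(-x)
The correct value should be: (1 - x)*exp(-x)

Explanation: The sign of the whole expression was flipped: the term (1 - x)*exp(-x) was incorrectly written as -(1 - x)*exp(-x)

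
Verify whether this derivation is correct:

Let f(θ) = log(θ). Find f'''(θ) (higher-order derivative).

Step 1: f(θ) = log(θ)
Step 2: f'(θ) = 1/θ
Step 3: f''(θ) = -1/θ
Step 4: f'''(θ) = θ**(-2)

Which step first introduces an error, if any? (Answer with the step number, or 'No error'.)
Step 3

Step 3 is incorrect due to a wrong exponent.
The step shows: -1/θ
The correct value should be: -1/θ**2

Explanation: The exponent -2 on θ was incorrectly written as -1: the term -1/θ**2 was incorrectly written as -1/θ
The later steps are derived from this incorrect expression, so the error originates in Step 3.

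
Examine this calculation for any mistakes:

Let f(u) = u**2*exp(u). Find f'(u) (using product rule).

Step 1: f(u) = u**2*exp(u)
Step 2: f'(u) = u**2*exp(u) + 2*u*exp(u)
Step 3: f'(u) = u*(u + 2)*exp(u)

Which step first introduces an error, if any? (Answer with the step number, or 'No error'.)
No error

All steps in this derivation are correct.
The final answer f'(u) = u*(u + 2)*exp(u) is valid.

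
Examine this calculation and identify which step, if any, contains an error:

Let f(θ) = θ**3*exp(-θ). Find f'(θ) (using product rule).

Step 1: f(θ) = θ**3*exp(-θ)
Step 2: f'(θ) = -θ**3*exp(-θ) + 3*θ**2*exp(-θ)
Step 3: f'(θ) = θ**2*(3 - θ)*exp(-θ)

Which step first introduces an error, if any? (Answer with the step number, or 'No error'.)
No error

All steps in this derivation are correct.
The final answer f'(θ) = θ**2*(3 - θ)*exp(-θ) is valid.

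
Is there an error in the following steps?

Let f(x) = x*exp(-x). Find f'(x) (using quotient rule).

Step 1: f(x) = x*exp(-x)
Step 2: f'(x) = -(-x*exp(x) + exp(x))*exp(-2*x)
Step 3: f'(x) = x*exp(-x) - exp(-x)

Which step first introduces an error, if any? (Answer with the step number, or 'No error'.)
Step 2

Step 2 is incorrect due to a sign flip.
The step shows: -(-x*exp(x) + exp(x))*exp(-2*x)
The correct value should be: (-x*exp(x) + exp(x))*exp(-2*x)

Explanation: The sign of the whole expression was flipped: the term (-x*exp(x) + exp(x))*exp(-2*x) was incorrectly written as -(-x*exp(x) + exp(x))*exp(-2*x)
The later steps are derived from this incorrect expression, so the error originates in Step 2.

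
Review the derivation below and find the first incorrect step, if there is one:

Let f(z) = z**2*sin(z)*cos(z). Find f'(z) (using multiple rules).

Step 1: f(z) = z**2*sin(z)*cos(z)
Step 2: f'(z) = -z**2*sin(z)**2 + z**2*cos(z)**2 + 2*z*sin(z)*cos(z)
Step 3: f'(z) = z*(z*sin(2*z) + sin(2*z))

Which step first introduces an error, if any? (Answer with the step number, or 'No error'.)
Step 3

Step 3 is incorrect due to a wrong trig function.
The step shows: z*(z*sin(2*z) + sin(2*z))
The correct value should be: z*(z*cos(2*z) + sin(2*z))

Explanation: cos(2*z) was incorrectly written as sin(2*z): the term z*(z*cos(2*z) + sin(2*z)) was incorrectly written as z*(z*sin(2*z) + sin(2*z))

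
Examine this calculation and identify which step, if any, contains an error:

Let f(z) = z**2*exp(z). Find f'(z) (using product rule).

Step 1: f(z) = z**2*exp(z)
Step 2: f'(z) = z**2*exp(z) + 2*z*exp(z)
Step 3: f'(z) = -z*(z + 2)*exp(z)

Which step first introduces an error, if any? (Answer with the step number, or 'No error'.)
Step 3

Step 3 is incorrect due to a sign flip.
The step shows: -z*(z + 2)*exp(z)
The correct value should be: z*(z + 2)*exp(z)

Explanation: The sign of the whole expression was flipped: the term z*(z + 2)*exp(z) was incorrectly written as -z*(z + 2)*exp(z)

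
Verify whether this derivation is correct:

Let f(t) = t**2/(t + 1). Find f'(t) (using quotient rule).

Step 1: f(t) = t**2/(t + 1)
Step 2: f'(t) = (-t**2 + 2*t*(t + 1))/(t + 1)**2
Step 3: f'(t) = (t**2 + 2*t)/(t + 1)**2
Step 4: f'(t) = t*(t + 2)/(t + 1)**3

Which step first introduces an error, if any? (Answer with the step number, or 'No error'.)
Step 4

Step 4 is incorrect due to a wrong exponent.
The step shows: t*(t + 2)/(t + 1)**3
The correct value should be: t*(t + 2)/(t + 1)**2

Explanation: The exponent -2 on t + 1 was incorrectly written as -3: the term t*(t + 2)/(t + 1)**2 was incorrectly written as t*(t + 2)/(t + 1)**3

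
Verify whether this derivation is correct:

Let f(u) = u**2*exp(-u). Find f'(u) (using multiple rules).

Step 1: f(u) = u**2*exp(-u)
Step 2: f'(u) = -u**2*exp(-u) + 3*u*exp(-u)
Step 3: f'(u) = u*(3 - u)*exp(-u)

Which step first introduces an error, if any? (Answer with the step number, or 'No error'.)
Step 2

Step 2 is incorrect due to a wrong coefficient.
The step shows: -u**2*exp(-u) + 3*u*exp(-u)
The correct value should be: -u**2*exp(-u) + 2*u*exp(-u)

Explanation: The coefficient 2 was incorrectly written as 3: the term 2*u*exp(-u) was incorrectly written as 3*u*exp(-u)
The later steps are derived from this incorrect expression, so the error originates in Step 2.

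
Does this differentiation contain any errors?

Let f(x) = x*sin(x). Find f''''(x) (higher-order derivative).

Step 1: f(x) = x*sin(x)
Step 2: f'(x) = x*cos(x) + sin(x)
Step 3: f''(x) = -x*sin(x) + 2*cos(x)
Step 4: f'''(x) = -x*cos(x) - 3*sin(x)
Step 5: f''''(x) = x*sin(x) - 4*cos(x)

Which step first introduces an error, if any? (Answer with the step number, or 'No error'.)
No error

All steps in this derivation are correct.
The final answer f''''(x) = x*sin(x) - 4*cos(x) is valid.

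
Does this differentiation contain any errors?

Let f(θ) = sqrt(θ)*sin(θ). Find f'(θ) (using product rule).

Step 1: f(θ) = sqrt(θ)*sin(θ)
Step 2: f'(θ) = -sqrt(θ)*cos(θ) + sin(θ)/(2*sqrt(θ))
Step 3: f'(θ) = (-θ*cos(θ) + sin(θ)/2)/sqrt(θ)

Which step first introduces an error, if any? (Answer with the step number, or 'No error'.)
Step 2

Step 2 is incorrect due to a sign flip.
The step shows: -sqrt(θ)*cos(θ) + sin(θ)/(2*sqrt(θ))
The correct value should be: sqrt(θ)*cos(θ) + sin(θ)/(2*sqrt(θ))

Explanation: The sign of one term was flipped: the term sqrt(θ)*cos(θ) was incorrectly written as -sqrt(θ)*cos(θ)
The later steps are derived from this incorrect expression, so the error originates in Step 2.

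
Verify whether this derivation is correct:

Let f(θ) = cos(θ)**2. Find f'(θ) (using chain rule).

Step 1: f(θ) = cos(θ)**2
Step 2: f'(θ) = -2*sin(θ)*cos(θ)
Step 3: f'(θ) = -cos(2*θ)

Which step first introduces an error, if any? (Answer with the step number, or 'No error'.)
Step 3

Step 3 is incorrect due to a wrong trig function.
The step shows: -cos(2*θ)
The correct value should be: -sin(2*θ)

Explanation: sin(2*θ) was incorrectly written as cos(2*θ): the term -sin(2*θ) was incorrectly written as -cos(2*θ)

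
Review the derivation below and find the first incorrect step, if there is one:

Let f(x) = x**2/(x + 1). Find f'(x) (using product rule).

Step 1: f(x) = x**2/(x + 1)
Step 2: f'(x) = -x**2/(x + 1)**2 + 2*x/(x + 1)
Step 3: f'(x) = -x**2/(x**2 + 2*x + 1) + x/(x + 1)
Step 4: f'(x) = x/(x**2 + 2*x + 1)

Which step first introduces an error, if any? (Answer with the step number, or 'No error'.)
Step 3

Step 3 is incorrect due to a wrong coefficient.
The step shows: -x**2/(x**2 + 2*x + 1) + x/(x + 1)
The correct value should be: -x**2/(x**2 + 2*x + 1) + 2*x/(x + 1)

Explanation: The coefficient 2 was incorrectly written as 1: the term 2*x/(x + 1) was incorrectly written as x/(x + 1)
The later steps are derived from this incorrect expression, so the error originates in Step 3.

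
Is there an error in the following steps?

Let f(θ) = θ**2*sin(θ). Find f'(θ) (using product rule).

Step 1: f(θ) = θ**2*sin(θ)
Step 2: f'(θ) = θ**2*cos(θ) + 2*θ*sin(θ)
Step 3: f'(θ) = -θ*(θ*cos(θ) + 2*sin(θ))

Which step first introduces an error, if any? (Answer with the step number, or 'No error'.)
Step 3

Step 3 is incorrect due to a sign flip.
The step shows: -θ*(θ*cos(θ) + 2*sin(θ))
The correct value should be: θ*(θ*cos(θ) + 2*sin(θ))

Explanation: The sign of the whole expression was flipped: the term θ*(θ*cos(θ) + 2*sin(θ)) was incorrectly written as -θ*(θ*cos(θ) + 2*sin(θ))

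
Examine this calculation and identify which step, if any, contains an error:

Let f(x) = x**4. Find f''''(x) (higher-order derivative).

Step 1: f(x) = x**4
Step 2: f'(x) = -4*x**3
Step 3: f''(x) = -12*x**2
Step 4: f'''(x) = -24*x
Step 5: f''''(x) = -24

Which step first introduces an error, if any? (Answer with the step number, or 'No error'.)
Step 2

Step 2 is incorrect due to a sign flip.
The step shows: -4*x**3
The correct value should be: 4*x**3

Explanation: The sign of the whole expression was flipped: the term 4*x**3 was incorrectly written as -4*x**3
The later steps are derived from this incorrect expression, so the error originates in Step 2.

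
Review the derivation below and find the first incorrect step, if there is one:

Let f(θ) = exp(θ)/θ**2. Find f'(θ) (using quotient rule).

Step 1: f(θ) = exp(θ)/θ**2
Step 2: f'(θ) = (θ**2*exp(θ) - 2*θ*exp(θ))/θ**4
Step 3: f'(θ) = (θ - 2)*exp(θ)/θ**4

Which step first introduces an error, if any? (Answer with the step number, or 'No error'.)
Step 3

Step 3 is incorrect due to a wrong exponent.
The step shows: (θ - 2)*exp(θ)/θ**4
The correct value should be: (θ - 2)*exp(θ)/θ**3

Explanation: The exponent -3 on θ was incorrectly written as -4: the term (θ - 2)*exp(θ)/θ**3 was incorrectly written as (θ - 2)*exp(θ)/θ**4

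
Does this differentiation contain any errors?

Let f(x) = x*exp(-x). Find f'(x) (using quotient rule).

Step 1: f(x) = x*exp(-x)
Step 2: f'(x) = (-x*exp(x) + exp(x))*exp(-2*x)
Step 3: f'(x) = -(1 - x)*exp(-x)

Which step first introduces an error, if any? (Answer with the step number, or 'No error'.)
Step 3

Step 3 is incorrect due to a sign flip.
The step shows: -(1 - x)*exp(-x)
The correct value should be: (1 - x)*exp(-x)

Explanation: The sign of the whole expression was flipped: the term (1 - x)*exp(-x) was incorrectly written as -(1 - x)*exp(-x)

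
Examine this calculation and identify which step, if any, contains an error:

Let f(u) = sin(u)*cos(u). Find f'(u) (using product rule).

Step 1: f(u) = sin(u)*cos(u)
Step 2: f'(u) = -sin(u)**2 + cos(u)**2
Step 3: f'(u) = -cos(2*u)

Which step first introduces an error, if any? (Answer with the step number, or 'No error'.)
Step 3

Step 3 is incorrect due to a sign flip.
The step shows: -cos(2*u)
The correct value should be: cos(2*u)

Explanation: The sign of the whole expression was flipped: the term cos(2*u) was incorrectly written as -cos(2*u)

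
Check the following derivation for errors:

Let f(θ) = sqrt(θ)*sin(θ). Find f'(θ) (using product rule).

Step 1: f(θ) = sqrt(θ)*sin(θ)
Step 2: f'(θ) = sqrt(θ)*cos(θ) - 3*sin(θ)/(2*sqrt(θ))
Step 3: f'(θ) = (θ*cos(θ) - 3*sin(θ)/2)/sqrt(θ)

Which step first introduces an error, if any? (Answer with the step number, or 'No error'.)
Step 2

Step 2 is incorrect due to a wrong coefficient.
The step shows: sqrt(θ)*cos(θ) - 3*sin(θ)/(2*sqrt(θ))
The correct value should be: sqrt(θ)*cos(θ) + sin(θ)/(2*sqrt(θ))

Explanation: The coefficient 1/2 was incorrectly written as -3/2: the term sin(θ)/(2*sqrt(θ)) was incorrectly written as -3*sin(θ)/(2*sqrt(θ))
The later steps are derived from this incorrect expression, so the error originates in Step 2.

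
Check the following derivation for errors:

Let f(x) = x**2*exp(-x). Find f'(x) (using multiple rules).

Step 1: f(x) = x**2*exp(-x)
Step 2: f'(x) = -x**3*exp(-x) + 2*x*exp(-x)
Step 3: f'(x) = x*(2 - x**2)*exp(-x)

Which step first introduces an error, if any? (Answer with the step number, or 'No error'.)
Step 2

Step 2 is incorrect due to a wrong exponent.
The step shows: -x**3*exp(-x) + 2*x*exp(-x)
The correct value should be: -x**2*exp(-x) + 2*x*exp(-x)

Explanation: The exponent 2 on x was incorrectly written as 3: the term -x**2*exp(-x) was incorrectly written as -x**3*exp(-x)
The later steps are derived from this incorrect expression, so the error originates in Step 2.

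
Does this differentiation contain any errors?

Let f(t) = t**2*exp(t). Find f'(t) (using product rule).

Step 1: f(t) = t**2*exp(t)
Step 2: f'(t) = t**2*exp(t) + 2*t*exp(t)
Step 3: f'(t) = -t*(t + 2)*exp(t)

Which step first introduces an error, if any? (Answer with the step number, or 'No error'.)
Step 3

Step 3 is incorrect due to a sign flip.
The step shows: -t*(t + 2)*exp(t)
The correct value should be: t*(t + 2)*exp(t)

Explanation: The sign of the whole expression was flipped: the term t*(t + 2)*exp(t) was incorrectly written as -t*(t + 2)*exp(t)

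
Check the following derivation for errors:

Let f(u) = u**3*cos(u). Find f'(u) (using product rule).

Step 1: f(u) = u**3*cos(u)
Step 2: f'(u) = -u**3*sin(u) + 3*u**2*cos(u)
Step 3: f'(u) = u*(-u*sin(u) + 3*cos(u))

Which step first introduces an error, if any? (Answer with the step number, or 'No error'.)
Step 3

Step 3 is incorrect due to a wrong exponent.
The step shows: u*(-u*sin(u) + 3*cos(u))
The correct value should be: u**2*(-u*sin(u) + 3*cos(u))

Explanation: The exponent 2 on u was incorrectly written as 1: the term u**2*(-u*sin(u) + 3*cos(u)) was incorrectly written as u*(-u*sin(u) + 3*cos(u))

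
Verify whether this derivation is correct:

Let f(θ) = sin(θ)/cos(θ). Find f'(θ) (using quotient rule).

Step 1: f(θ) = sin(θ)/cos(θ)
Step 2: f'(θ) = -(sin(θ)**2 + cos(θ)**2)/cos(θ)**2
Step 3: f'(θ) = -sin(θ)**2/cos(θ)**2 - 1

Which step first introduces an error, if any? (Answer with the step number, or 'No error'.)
Step 2

Step 2 is incorrect due to a sign flip.
The step shows: -(sin(θ)**2 + cos(θ)**2)/cos(θ)**2
The correct value should be: (sin(θ)**2 + cos(θ)**2)/cos(θ)**2

Explanation: The sign of the whole expression was flipped: the term (sin(θ)**2 + cos(θ)**2)/cos(θ)**2 was incorrectly written as -(sin(θ)**2 + cos(θ)**2)/cos(θ)**2
The later steps are derived from this incorrect expression, so the error originates in Step 2.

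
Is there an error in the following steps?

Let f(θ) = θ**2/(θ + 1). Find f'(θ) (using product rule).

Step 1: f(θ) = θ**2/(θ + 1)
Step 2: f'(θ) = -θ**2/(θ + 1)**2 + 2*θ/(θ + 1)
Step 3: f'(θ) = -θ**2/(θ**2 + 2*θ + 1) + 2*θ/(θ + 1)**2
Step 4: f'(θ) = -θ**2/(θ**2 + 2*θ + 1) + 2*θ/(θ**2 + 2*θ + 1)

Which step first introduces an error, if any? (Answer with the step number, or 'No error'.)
Step 3

Step 3 is incorrect due to a wrong exponent.
The step shows: -θ**2/(θ**2 + 2*θ + 1) + 2*θ/(θ + 1)**2
The correct value should be: -θ**2/(θ**2 + 2*θ + 1) + 2*θ/(θ + 1)

Explanation: The exponent -1 on θ + 1 was incorrectly written as -2: the term 2*θ/(θ + 1) was incorrectly written as 2*θ/(θ + 1)**2
The later steps are derived from this incorrect expression, so the error originates in Step 3.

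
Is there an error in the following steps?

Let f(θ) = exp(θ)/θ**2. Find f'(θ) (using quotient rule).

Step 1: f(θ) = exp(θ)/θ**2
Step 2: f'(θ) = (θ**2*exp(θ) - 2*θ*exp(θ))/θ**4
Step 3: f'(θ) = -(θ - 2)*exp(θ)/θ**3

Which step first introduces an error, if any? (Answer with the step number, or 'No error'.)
Step 3

Step 3 is incorrect due to a sign flip.
The step shows: -(θ - 2)*exp(θ)/θ**3
The correct value should be: (θ - 2)*exp(θ)/θ**3

Explanation: The sign of the whole expression was flipped: the term (θ - 2)*exp(θ)/θ**3 was incorrectly written as -(θ - 2)*exp(θ)/θ**3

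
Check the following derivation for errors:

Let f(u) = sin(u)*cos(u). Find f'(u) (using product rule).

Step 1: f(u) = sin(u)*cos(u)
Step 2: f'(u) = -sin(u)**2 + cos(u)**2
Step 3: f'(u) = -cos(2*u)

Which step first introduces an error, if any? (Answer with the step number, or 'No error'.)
Step 3

Step 3 is incorrect due to a sign flip.
The step shows: -cos(2*u)
The correct value should be: cos(2*u)

Explanation: The sign of the whole expression was flipped: the term cos(2*u) was incorrectly written as -cos(2*u)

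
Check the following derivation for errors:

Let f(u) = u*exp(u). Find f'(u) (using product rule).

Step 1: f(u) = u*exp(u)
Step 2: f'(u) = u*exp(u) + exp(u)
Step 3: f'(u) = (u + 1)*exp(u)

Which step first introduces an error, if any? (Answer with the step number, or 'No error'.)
No error

All steps in this derivation are correct.
The final answer f'(u) = (u + 1)*exp(u) is valid.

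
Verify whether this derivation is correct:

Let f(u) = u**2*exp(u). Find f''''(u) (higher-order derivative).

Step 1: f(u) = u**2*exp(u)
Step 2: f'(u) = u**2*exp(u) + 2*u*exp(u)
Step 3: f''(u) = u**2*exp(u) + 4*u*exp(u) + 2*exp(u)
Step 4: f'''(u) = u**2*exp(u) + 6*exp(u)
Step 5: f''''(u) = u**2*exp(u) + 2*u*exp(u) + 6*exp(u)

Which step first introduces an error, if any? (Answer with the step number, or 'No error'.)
Step 4

Step 4 is incorrect due to a dropped term.
The step shows: u**2*exp(u) + 6*exp(u)
The correct value should be: u**2*exp(u) + 6*u*exp(u) + 6*exp(u)

Explanation: A term was dropped: the term 6*u*exp(u) was incorrectly omitted
The later steps are derived from this incorrect expression, so the error originates in Step 4.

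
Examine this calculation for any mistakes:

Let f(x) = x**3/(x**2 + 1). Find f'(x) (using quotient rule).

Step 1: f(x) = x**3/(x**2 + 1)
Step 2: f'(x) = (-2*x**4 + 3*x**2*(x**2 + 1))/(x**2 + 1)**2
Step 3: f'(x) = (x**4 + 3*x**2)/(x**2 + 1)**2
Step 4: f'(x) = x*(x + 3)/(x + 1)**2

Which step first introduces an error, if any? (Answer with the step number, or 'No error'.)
Step 4

Step 4 is incorrect due to a wrong exponent.
The step shows: x*(x + 3)/(x + 1)**2
The correct value should be: x**2*(x**2 + 3)/(x**2 + 1)**2

Explanation: The exponent 2 on x was incorrectly written as 1: the term x**2*(x**2 + 3)/(x**2 + 1)**2 was incorrectly written as x*(x + 3)/(x + 1)**2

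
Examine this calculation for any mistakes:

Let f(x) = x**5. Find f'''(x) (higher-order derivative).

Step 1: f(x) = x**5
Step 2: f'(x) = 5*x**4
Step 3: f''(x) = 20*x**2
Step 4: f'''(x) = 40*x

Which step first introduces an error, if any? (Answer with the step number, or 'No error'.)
Step 3

Step 3 is incorrect due to a wrong exponent.
The step shows: 20*x**2
The correct value should be: 20*x**3

Explanation: The exponent 3 on x was incorrectly written as 2: the term 20*x**3 was incorrectly written as 20*x**2
The later steps are derived from this incorrect expression, so the error originates in Step 3.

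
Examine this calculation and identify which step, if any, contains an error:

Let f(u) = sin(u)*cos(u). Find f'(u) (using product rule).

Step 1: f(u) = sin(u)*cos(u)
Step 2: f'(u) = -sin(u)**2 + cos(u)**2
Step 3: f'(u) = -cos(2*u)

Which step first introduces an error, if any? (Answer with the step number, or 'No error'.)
Step 3

Step 3 is incorrect due to a sign flip.
The step shows: -cos(2*u)
The correct value should be: cos(2*u)

Explanation: The sign of the whole expression was flipped: the term cos(2*u) was incorrectly written as -cos(2*u)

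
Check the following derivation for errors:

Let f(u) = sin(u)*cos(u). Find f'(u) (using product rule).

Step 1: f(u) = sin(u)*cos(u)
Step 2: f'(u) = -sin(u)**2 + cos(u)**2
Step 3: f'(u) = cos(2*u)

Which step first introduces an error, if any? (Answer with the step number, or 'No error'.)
No error

All steps in this derivation are correct.
The final answer f'(u) = cos(2*u) is valid.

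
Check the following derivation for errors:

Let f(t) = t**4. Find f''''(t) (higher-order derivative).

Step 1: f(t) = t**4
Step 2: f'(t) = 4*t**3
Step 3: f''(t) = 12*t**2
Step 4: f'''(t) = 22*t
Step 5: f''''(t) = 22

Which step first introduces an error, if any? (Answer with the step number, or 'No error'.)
Step 4

Step 4 is incorrect due to a wrong coefficient.
The step shows: 22*t
The correct value should be: 24*t

Explanation: The coefficient 24 was incorrectly written as 22: the term 24*t was incorrectly written as 22*t
The later steps are derived from this incorrect expression, so the error originates in Step 4.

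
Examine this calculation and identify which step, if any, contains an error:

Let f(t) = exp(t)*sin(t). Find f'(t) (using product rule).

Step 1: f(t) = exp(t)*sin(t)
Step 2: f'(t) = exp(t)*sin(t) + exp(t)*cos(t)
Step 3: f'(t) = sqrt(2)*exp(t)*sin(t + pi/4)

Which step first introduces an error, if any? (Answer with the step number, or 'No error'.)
No error

All steps in this derivation are correct.
The final answer f'(t) = sqrt(2)*exp(t)*sin(t + pi/4) is valid.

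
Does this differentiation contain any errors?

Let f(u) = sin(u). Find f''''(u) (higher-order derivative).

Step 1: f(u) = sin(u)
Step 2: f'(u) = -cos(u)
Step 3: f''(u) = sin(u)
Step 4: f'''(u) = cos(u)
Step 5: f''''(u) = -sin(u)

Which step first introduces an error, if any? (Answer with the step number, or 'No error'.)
Step 2

Step 2 is incorrect due to a sign flip.
The step shows: -cos(u)
The correct value should be: cos(u)

Explanation: The sign of the whole expression was flipped: the term cos(u) was incorrectly written as -cos(u)
The later steps are derived from this incorrect expression, so the error originates in Step 2.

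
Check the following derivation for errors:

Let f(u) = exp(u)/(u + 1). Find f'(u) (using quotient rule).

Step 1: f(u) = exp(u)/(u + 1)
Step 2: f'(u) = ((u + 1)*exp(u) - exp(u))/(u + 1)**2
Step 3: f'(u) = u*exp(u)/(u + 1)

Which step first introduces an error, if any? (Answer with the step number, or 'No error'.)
Step 3

Step 3 is incorrect due to a wrong exponent.
The step shows: u*exp(u)/(u + 1)
The correct value should be: u*exp(u)/(u + 1)**2

Explanation: The exponent -2 on u + 1 was incorrectly written as -1: the term u*exp(u)/(u + 1)**2 was incorrectly written as u*exp(u)/(u + 1)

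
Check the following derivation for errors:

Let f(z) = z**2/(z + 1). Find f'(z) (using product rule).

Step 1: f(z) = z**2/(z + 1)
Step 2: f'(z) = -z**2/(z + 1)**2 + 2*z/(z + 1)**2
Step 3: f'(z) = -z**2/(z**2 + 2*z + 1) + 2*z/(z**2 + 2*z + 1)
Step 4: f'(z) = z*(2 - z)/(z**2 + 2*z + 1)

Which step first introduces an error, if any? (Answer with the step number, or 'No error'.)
Step 2

Step 2 is incorrect due to a wrong exponent.
The step shows: -z**2/(z + 1)**2 + 2*z/(z + 1)**2
The correct value should be: -z**2/(z + 1)**2 + 2*z/(z + 1)

Explanation: The exponent -1 on z + 1 was incorrectly written as -2: the term 2*z/(z + 1) was incorrectly written as 2*z/(z + 1)**2
The later steps are derived from this incorrect expression, so the error originates in Step 2.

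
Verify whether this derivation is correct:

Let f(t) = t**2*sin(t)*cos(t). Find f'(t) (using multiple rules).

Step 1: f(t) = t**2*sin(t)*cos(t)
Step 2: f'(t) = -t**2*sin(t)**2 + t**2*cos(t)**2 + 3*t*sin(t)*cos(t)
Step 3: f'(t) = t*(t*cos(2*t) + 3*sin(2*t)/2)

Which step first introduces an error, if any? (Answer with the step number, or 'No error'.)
Step 2

Step 2 is incorrect due to a wrong coefficient.
The step shows: -t**2*sin(t)**2 + t**2*cos(t)**2 + 3*t*sin(t)*cos(t)
The correct value should be: -t**2*sin(t)**2 + t**2*cos(t)**2 + 2*t*sin(t)*cos(t)

Explanation: The coefficient 2 was incorrectly written as 3: the term 2*t*sin(t)*cos(t) was incorrectly written as 3*t*sin(t)*cos(t)
The later steps are derived from this incorrect expression, so the error originates in Step 2.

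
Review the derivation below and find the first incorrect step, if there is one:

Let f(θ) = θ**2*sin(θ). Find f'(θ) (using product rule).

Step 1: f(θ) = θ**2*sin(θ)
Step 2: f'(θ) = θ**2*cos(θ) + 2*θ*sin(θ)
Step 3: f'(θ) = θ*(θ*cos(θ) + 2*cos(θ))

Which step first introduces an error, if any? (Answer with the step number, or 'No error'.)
Step 3

Step 3 is incorrect due to a wrong trig function.
The step shows: θ*(θ*cos(θ) + 2*cos(θ))
The correct value should be: θ*(θ*cos(θ) + 2*sin(θ))

Explanation: sin(θ) was incorrectly written as cos(θ): the term θ*(θ*cos(θ) + 2*sin(θ)) was incorrectly written as θ*(θ*cos(θ) + 2*cos(θ))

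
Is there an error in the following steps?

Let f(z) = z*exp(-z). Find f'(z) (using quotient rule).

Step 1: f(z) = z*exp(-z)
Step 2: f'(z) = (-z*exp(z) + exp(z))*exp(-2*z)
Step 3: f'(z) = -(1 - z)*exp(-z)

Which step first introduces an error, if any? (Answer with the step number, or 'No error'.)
Step 3

Step 3 is incorrect due to a sign flip.
The step shows: -(1 - z)*exp(-z)
The correct value should be: (1 - z)*exp(-z)

Explanation: The sign of the whole expression was flipped: the term (1 - z)*exp(-z) was incorrectly written as -(1 - z)*exp(-z)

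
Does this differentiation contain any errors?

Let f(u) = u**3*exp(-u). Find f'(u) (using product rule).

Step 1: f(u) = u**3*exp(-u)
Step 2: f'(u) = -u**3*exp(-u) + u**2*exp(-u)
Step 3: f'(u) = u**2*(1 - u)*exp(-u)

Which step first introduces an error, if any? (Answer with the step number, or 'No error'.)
Step 2

Step 2 is incorrect due to a wrong coefficient.
The step shows: -u**3*exp(-u) + u**2*exp(-u)
The correct value should be: -u**3*exp(-u) + 3*u**2*exp(-u)

Explanation: The coefficient 3 was incorrectly written as 1: the term 3*u**2*exp(-u) was incorrectly written as u**2*exp(-u)
The later steps are derived from this incorrect expression, so the error originates in Step 2.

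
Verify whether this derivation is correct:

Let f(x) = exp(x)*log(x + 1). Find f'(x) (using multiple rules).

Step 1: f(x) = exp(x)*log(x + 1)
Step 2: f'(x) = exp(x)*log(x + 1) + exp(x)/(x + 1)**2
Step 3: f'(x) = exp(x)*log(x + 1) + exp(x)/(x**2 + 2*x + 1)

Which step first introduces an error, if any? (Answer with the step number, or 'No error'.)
Step 2

Step 2 is incorrect due to a wrong exponent.
The step shows: exp(x)*log(x + 1) + exp(x)/(x + 1)**2
The correct value should be: exp(x)*log(x + 1) + exp(x)/(x + 1)

Explanation: The exponent -1 on x + 1 was incorrectly written as -2: the term exp(x)/(x + 1) was incorrectly written as exp(x)/(x + 1)**2
The later steps are derived from this incorrect expression, so the error originates in Step 2.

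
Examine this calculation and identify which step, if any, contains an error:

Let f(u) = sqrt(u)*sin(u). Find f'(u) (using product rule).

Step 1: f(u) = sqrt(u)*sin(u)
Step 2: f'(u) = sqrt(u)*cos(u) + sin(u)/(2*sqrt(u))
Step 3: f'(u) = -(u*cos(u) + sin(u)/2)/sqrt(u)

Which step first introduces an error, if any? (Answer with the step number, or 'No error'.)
Step 3

Step 3 is incorrect due to a sign flip.
The step shows: -(u*cos(u) + sin(u)/2)/sqrt(u)
The correct value should be: (u*cos(u) + sin(u)/2)/sqrt(u)

Explanation: The sign of the whole expression was flipped: the term (u*cos(u) + sin(u)/2)/sqrt(u) was incorrectly written as -(u*cos(u) + sin(u)/2)/sqrt(u)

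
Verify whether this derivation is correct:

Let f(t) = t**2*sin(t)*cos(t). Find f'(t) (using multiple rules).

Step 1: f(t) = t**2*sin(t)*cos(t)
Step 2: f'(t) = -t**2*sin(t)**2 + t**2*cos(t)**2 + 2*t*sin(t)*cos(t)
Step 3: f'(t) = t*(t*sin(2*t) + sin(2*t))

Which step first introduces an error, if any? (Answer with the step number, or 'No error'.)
Step 3

Step 3 is incorrect due to a wrong trig function.
The step shows: t*(t*sin(2*t) + sin(2*t))
The correct value should be: t*(t*cos(2*t) + sin(2*t))

Explanation: cos(2*t) was incorrectly written as sin(2*t): the term t*(t*cos(2*t) + sin(2*t)) was incorrectly written as t*(t*sin(2*t) + sin(2*t))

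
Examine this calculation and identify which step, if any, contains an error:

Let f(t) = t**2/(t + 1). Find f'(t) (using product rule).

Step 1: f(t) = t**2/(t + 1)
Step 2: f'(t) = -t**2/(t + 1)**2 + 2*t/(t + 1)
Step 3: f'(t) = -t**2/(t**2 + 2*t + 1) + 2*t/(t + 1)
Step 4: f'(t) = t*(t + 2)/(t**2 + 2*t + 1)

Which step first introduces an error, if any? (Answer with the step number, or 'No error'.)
No error

All steps in this derivation are correct.
The final answer f'(t) = t*(t + 2)/(t**2 + 2*t + 1) is valid.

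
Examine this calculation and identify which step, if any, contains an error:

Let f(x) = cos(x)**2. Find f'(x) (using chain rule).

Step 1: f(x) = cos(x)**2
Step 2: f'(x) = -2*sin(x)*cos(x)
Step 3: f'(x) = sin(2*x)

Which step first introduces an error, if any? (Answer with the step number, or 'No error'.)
Step 3

Step 3 is incorrect due to a sign flip.
The step shows: sin(2*x)
The correct value should be: -sin(2*x)

Explanation: The sign of the whole expression was flipped: the term -sin(2*x) was incorrectly written as sin(2*x)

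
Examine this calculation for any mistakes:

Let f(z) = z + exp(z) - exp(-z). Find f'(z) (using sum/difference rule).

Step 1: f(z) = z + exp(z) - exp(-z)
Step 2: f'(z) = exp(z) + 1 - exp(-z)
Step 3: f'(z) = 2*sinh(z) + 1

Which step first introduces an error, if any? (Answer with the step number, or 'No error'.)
Step 2

Step 2 is incorrect due to a sign flip.
The step shows: exp(z) + 1 - exp(-z)
The correct value should be: exp(z) + 1 + exp(-z)

Explanation: The sign of one term was flipped: the term exp(-z) was incorrectly written as -exp(-z)
The later steps are derived from this incorrect expression, so the error originates in Step 2.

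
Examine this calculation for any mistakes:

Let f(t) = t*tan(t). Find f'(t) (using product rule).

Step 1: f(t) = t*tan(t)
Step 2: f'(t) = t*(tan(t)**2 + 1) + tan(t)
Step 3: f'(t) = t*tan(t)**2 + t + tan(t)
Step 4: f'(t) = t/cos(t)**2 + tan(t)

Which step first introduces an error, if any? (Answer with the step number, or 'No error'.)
No error

All steps in this derivation are correct.
The final answer f'(t) = t/cos(t)**2 + tan(t) is valid.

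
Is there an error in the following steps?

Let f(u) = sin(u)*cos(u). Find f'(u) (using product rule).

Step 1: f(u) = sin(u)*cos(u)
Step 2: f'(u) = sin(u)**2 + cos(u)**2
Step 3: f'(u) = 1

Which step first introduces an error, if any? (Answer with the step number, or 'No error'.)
Step 2

Step 2 is incorrect due to a sign flip.
The step shows: sin(u)**2 + cos(u)**2
The correct value should be: -sin(u)**2 + cos(u)**2

Explanation: The sign of one term was flipped: the term -sin(u)**2 was incorrectly written as sin(u)**2
The later steps are derived from this incorrect expression, so the error originates in Step 2.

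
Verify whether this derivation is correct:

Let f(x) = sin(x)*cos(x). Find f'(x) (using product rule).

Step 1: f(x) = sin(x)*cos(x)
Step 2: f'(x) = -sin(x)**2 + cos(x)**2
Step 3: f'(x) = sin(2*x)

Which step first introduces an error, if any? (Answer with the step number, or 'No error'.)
Step 3

Step 3 is incorrect due to a wrong trig function.
The step shows: sin(2*x)
The correct value should be: cos(2*x)

Explanation: cos(2*x) was incorrectly written as sin(2*x): the term cos(2*x) was incorrectly written as sin(2*x)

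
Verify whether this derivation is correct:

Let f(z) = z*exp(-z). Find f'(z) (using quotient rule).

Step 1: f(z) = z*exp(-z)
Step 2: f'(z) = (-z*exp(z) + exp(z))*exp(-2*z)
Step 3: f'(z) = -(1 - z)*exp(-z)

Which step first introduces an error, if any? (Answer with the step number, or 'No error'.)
Step 3

Step 3 is incorrect due to a sign flip.
The step shows: -(1 - z)*exp(-z)
The correct value should be: (1 - z)*exp(-z)

Explanation: The sign of the whole expression was flipped: the term (1 - z)*exp(-z) was incorrectly written as -(1 - z)*exp(-z)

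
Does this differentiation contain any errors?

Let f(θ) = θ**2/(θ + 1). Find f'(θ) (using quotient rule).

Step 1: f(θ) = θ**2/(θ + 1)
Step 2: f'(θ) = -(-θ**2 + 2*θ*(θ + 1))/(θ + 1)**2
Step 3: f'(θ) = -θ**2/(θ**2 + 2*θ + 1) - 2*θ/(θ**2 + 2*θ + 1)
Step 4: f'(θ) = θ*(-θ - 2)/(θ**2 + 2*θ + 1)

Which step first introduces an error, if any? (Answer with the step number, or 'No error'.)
Step 2

Step 2 is incorrect due to a sign flip.
The step shows: -(-θ**2 + 2*θ*(θ + 1))/(θ + 1)**2
The correct value should be: (-θ**2 + 2*θ*(θ + 1))/(θ + 1)**2

Explanation: The sign of the whole expression was flipped: the term (-θ**2 + 2*θ*(θ + 1))/(θ + 1)**2 was incorrectly written as -(-θ**2 + 2*θ*(θ + 1))/(θ + 1)**2
The later steps are derived from this incorrect expression, so the error originates in Step 2.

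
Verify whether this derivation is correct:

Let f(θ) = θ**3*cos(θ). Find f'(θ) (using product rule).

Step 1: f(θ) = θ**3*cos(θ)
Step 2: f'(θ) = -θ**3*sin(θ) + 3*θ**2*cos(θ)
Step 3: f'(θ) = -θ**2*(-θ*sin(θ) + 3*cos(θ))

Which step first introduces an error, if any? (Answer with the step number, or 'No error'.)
Step 3

Step 3 is incorrect due to a sign flip.
The step shows: -θ**2*(-θ*sin(θ) + 3*cos(θ))
The correct value should be: θ**2*(-θ*sin(θ) + 3*cos(θ))

Explanation: The sign of the whole expression was flipped: the term θ**2*(-θ*sin(θ) + 3*cos(θ)) was incorrectly written as -θ**2*(-θ*sin(θ) + 3*cos(θ))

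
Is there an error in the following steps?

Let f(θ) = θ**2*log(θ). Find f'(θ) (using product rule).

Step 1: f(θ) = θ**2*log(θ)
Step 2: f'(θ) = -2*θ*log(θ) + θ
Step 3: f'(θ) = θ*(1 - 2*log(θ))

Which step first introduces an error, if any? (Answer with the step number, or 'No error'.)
Step 2

Step 2 is incorrect due to a sign flip.
The step shows: -2*θ*log(θ) + θ
The correct value should be: 2*θ*log(θ) + θ

Explanation: The sign of one term was flipped: the term 2*θ*log(θ) was incorrectly written as -2*θ*log(θ)
The later steps are derived from this incorrect expression, so the error originates in Step 2.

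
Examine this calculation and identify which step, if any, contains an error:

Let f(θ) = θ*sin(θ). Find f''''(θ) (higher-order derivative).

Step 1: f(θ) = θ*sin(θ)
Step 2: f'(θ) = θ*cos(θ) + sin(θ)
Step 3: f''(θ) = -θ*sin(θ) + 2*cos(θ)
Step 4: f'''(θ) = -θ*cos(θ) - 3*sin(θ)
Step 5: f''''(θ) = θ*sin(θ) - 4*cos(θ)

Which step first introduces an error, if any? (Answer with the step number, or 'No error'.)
No error

All steps in this derivation are correct.
The final answer f''''(θ) = θ*sin(θ) - 4*cos(θ) is valid.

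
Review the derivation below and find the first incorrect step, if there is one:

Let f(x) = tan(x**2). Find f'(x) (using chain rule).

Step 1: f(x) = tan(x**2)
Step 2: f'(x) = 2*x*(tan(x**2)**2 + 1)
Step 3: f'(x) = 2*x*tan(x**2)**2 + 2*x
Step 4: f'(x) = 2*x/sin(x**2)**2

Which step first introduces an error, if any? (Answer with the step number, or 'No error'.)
Step 4

Step 4 is incorrect due to a wrong trig function.
The step shows: 2*x/sin(x**2)**2
The correct value should be: 2*x/cos(x**2)**2

Explanation: cos(x**2) was incorrectly written as sin(x**2): the term 2*x/cos(x**2)**2 was incorrectly written as 2*x/sin(x**2)**2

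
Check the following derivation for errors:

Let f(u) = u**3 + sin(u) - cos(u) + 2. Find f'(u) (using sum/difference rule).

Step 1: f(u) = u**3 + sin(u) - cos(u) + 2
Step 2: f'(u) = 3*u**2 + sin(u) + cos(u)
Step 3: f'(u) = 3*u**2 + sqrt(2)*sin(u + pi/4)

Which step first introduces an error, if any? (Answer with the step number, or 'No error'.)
No error

All steps in this derivation are correct.
The final answer f'(u) = 3*u**2 + sqrt(2)*sin(u + pi/4) is valid.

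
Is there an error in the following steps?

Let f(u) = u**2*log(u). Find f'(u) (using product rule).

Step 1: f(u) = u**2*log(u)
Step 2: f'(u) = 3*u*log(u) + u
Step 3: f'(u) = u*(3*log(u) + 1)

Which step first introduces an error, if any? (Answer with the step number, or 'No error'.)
Step 2

Step 2 is incorrect due to a wrong coefficient.
The step shows: 3*u*log(u) + u
The correct value should be: 2*u*log(u) + u

Explanation: The coefficient 2 was incorrectly written as 3: the term 2*u*log(u) was incorrectly written as 3*u*log(u)
The later steps are derived from this incorrect expression, so the error originates in Step 2.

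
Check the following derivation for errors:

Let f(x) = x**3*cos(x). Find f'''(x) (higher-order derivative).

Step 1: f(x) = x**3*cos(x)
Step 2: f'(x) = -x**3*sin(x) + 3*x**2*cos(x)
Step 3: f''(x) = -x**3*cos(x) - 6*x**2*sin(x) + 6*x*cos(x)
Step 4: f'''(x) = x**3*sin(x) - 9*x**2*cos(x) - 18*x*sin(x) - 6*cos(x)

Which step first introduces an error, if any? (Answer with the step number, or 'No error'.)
Step 4

Step 4 is incorrect due to a sign flip.
The step shows: x**3*sin(x) - 9*x**2*cos(x) - 18*x*sin(x) - 6*cos(x)
The correct value should be: x**3*sin(x) - 9*x**2*cos(x) - 18*x*sin(x) + 6*cos(x)

Explanation: The sign of one term was flipped: the term 6*cos(x) was incorrectly written as -6*cos(x)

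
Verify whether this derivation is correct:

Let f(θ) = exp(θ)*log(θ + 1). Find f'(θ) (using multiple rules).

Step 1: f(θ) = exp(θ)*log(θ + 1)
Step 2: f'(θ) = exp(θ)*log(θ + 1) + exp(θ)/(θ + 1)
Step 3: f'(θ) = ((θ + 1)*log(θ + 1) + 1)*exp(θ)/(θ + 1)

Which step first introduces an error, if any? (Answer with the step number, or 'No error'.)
No error

All steps in this derivation are correct.
The final answer f'(θ) = ((θ + 1)*log(θ + 1) + 1)*exp(θ)/(θ + 1) is valid.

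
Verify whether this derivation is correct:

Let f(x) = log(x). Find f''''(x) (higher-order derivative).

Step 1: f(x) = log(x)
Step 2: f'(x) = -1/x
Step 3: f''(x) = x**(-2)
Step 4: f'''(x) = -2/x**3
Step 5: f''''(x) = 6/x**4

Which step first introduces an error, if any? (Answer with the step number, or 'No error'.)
Step 2

Step 2 is incorrect due to a sign flip.
The step shows: -1/x
The correct value should be: 1/x

Explanation: The sign of the whole expression was flipped: the term 1/x was incorrectly written as -1/x
The later steps are derived from this incorrect expression, so the error originates in Step 2.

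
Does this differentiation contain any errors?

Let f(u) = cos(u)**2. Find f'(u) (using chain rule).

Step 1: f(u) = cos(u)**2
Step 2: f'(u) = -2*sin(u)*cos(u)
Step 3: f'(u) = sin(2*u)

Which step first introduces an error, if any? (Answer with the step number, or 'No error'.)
Step 3

Step 3 is incorrect due to a sign flip.
The step shows: sin(2*u)
The correct value should be: -sin(2*u)

Explanation: The sign of the whole expression was flipped: the term -sin(2*u) was incorrectly written as sin(2*u)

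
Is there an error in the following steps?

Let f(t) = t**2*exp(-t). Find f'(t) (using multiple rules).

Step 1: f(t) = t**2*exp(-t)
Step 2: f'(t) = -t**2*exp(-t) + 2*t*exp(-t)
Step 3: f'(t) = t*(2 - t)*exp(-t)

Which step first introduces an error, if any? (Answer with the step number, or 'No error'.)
No error

All steps in this derivation are correct.
The final answer f'(t) = t*(2 - t)*exp(-t) is valid.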